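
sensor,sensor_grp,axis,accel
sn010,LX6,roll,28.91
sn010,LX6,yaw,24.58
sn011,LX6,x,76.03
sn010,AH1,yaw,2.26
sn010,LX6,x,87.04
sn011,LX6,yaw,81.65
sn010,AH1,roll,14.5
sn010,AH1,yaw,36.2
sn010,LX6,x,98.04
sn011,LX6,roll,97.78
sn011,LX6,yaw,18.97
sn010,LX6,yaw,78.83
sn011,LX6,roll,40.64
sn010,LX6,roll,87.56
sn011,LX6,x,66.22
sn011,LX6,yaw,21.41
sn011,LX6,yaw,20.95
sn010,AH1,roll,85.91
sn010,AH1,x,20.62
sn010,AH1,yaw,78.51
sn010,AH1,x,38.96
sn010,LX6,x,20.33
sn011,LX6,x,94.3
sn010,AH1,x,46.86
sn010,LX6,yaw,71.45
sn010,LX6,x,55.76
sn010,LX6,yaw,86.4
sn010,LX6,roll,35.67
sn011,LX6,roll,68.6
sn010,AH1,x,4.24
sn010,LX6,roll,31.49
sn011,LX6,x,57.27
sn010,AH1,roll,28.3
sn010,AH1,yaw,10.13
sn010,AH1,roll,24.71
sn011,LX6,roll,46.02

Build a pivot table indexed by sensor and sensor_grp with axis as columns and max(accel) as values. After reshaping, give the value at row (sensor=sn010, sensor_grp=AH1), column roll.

Rows with sensor=sn010, sensor_grp=AH1 and axis=roll: accel values are 14.5, 85.91, 28.3, 24.71.
max(14.5, 85.91, 28.3, 24.71) = 85.91.

85.91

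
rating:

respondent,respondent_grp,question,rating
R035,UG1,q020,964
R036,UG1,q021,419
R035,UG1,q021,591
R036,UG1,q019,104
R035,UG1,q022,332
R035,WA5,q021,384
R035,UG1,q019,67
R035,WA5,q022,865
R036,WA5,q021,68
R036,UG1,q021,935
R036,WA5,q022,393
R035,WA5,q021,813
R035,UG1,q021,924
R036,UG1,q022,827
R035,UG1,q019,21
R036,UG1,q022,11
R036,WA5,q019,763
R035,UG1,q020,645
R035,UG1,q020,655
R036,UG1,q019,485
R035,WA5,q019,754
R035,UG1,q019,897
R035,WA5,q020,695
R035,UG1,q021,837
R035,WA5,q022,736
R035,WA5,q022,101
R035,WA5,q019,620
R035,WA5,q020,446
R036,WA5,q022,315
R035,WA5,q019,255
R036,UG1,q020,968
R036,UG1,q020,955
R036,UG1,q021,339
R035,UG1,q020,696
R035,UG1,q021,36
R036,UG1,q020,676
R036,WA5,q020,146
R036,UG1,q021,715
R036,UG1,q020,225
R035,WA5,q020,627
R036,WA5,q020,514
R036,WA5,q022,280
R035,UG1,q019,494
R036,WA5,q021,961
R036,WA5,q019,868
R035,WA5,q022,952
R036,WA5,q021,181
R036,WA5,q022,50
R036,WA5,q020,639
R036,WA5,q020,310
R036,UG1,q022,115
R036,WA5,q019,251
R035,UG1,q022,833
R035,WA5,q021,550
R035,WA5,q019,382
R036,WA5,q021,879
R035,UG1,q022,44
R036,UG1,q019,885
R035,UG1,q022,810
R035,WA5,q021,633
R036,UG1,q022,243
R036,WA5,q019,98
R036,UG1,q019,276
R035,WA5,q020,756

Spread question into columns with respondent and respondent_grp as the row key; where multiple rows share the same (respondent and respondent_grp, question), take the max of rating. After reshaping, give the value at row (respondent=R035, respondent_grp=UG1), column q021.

924

Rows with respondent=R035, respondent_grp=UG1 and question=q021: rating values are 591, 924, 837, 36.
max(591, 924, 837, 36) = 924.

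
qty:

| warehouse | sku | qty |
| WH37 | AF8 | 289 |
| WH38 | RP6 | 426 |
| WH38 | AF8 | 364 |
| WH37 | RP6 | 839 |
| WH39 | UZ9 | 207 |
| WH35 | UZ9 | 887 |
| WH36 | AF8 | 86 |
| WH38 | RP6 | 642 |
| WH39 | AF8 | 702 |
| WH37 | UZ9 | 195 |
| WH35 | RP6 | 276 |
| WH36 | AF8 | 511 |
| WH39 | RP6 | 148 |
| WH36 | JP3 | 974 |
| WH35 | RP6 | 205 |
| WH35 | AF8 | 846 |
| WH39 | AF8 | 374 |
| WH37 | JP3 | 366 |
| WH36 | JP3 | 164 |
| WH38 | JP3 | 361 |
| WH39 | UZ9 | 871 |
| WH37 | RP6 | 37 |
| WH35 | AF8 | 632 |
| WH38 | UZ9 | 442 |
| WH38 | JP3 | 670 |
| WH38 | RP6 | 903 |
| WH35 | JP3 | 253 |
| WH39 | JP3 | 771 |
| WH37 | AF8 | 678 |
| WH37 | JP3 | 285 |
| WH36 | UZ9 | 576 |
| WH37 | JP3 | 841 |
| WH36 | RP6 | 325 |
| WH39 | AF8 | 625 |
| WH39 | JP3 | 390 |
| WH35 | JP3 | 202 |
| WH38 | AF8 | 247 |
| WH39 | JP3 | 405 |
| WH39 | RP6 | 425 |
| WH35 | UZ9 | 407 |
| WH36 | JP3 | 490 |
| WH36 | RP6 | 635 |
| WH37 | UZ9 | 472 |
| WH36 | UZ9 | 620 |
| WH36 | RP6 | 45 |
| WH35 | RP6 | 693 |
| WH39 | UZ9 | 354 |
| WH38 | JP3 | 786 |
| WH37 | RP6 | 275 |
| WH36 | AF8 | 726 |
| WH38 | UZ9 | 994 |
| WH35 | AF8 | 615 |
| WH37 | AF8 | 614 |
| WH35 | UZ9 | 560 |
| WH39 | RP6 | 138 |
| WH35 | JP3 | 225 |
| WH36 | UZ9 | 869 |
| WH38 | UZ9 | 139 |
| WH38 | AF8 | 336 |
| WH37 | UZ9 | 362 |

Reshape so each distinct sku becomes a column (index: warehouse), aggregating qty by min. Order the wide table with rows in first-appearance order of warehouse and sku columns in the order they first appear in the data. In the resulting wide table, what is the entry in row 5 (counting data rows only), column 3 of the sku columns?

576

With rows in first-appearance order of warehouse, row 5 is warehouse=WH36. sku columns in first-appearance order: AF8, RP6, UZ9, JP3; column 3 is UZ9.
Long rows with warehouse=WH36, sku=UZ9: min(576, 620, 869) = 576.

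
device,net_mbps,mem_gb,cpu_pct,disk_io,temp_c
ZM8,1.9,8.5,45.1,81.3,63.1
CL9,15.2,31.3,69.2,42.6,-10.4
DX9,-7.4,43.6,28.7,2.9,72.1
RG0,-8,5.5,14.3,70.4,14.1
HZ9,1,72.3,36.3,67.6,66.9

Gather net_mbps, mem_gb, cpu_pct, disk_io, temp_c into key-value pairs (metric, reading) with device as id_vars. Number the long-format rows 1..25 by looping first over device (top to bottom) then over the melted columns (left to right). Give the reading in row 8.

69.2

25 rows total (5 × 5). Row 8: index ⌊(8-1)/5⌋ = 1 into device → CL9; (8-1) mod 5 = 2 into the melted columns → cpu_pct.
So row 8 is (CL9, cpu_pct, 69.2); reading = 69.2.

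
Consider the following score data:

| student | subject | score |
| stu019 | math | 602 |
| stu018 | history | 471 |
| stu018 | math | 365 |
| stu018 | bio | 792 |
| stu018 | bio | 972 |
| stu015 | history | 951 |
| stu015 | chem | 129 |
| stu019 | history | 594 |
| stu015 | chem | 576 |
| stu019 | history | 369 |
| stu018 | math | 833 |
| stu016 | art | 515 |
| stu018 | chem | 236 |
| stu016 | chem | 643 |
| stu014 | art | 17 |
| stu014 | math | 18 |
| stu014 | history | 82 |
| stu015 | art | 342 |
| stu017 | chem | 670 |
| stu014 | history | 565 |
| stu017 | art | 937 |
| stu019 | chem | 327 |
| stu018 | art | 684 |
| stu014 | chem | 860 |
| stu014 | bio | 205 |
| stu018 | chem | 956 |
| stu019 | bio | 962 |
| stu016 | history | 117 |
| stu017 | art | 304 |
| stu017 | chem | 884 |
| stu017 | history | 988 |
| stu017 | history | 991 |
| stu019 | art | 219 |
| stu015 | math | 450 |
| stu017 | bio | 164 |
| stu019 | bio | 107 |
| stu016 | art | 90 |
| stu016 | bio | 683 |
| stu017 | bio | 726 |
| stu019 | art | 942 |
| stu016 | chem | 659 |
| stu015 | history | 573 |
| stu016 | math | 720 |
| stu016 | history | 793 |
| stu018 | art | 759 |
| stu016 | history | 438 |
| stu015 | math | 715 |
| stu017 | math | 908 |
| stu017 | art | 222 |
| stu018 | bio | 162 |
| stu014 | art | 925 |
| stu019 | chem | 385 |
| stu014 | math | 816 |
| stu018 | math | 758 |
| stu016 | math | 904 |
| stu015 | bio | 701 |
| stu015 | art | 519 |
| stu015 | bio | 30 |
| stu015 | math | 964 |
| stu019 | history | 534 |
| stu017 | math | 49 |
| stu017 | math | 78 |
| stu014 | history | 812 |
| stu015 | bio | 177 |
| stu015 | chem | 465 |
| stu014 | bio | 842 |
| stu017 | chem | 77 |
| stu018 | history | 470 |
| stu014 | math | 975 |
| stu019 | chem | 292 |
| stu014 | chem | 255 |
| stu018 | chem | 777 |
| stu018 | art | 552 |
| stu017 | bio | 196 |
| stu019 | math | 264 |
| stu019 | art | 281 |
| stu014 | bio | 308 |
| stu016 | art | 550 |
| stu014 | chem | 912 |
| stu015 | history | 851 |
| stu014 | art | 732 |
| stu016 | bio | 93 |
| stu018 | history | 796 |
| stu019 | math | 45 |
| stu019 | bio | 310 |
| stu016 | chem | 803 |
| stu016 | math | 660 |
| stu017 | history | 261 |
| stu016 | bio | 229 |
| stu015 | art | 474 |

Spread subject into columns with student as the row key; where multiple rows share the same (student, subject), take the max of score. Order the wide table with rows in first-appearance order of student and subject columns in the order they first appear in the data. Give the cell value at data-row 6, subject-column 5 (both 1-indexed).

937

With rows in first-appearance order of student, row 6 is student=stu017. subject columns in first-appearance order: math, history, bio, chem, art; column 5 is art.
Long rows with student=stu017, subject=art: max(937, 304, 222) = 937.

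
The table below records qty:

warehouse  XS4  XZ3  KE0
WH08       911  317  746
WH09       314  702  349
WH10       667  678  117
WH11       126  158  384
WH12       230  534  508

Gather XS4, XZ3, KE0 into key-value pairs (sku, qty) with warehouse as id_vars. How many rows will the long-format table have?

15

5 warehouse values × 3 melted columns = 15 rows.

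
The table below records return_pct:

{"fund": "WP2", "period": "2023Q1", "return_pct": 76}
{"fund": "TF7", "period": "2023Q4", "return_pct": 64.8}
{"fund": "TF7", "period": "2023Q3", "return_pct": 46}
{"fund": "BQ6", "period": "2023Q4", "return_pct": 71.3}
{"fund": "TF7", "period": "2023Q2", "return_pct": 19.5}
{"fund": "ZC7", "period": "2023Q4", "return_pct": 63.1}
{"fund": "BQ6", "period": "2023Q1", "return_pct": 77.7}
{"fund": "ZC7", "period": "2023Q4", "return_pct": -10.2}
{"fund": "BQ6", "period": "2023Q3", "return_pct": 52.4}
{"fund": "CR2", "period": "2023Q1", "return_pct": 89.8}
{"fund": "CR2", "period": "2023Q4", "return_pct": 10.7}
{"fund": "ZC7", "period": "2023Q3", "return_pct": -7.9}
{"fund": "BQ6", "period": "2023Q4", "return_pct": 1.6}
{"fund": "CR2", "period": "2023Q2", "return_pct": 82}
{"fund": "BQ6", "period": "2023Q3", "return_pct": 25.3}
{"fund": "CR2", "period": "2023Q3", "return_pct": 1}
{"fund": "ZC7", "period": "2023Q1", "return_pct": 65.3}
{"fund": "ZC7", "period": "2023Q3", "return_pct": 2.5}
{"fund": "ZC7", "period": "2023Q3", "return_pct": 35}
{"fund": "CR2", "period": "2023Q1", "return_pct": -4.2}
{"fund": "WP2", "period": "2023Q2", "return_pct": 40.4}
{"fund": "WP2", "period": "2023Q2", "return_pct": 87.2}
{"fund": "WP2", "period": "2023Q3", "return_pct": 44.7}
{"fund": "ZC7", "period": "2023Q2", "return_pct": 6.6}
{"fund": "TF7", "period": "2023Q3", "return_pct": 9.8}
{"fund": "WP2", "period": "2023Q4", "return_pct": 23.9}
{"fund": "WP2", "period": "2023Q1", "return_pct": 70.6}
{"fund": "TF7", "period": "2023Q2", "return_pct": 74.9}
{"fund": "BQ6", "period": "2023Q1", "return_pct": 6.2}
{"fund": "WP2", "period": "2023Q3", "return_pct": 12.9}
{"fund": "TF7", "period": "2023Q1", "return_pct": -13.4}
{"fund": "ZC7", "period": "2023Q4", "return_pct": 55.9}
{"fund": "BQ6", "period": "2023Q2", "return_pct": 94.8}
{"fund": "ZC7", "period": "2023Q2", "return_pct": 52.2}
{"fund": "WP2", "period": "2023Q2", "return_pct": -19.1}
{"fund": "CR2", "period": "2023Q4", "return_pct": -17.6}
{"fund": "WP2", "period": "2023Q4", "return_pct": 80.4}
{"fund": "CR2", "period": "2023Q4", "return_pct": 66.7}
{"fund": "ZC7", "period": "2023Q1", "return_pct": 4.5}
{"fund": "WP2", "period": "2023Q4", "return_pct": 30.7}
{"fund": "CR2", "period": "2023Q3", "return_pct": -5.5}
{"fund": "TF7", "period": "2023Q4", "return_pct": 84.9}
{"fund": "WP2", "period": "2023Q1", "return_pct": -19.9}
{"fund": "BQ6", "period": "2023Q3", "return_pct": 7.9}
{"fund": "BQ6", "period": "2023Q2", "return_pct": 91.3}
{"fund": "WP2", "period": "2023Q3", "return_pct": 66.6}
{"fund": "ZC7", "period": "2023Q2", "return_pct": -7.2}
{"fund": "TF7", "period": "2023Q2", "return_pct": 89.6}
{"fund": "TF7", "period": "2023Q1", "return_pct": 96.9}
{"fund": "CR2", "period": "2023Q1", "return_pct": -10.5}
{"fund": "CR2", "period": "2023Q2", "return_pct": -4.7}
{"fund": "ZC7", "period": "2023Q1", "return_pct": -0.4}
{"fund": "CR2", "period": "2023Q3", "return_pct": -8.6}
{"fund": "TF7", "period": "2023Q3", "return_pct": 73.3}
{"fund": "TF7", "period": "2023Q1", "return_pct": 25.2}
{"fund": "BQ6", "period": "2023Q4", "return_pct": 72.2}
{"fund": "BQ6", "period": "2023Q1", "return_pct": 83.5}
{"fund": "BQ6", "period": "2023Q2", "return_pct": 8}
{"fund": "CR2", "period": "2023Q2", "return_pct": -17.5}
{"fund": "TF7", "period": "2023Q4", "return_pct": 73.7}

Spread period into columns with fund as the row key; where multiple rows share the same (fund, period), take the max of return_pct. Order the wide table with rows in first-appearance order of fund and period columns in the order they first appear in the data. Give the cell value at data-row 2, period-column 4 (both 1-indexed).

With rows in first-appearance order of fund, row 2 is fund=TF7. period columns in first-appearance order: 2023Q1, 2023Q4, 2023Q3, 2023Q2; column 4 is 2023Q2.
Long rows with fund=TF7, period=2023Q2: max(19.5, 74.9, 89.6) = 89.6.

89.6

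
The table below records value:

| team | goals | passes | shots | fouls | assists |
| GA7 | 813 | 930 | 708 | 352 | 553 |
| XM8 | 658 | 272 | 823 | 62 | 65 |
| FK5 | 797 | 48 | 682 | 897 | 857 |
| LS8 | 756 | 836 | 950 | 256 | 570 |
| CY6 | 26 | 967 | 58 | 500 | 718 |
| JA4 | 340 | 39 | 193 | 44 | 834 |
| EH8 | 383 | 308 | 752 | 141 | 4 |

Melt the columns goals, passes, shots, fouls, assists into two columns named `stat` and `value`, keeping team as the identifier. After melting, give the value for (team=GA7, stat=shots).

708

Unpivoting turns each (team, wide-column) pair into one long row.
The wide cell at row GA7, column shots holds 708, so the long row (GA7, shots) has value=708.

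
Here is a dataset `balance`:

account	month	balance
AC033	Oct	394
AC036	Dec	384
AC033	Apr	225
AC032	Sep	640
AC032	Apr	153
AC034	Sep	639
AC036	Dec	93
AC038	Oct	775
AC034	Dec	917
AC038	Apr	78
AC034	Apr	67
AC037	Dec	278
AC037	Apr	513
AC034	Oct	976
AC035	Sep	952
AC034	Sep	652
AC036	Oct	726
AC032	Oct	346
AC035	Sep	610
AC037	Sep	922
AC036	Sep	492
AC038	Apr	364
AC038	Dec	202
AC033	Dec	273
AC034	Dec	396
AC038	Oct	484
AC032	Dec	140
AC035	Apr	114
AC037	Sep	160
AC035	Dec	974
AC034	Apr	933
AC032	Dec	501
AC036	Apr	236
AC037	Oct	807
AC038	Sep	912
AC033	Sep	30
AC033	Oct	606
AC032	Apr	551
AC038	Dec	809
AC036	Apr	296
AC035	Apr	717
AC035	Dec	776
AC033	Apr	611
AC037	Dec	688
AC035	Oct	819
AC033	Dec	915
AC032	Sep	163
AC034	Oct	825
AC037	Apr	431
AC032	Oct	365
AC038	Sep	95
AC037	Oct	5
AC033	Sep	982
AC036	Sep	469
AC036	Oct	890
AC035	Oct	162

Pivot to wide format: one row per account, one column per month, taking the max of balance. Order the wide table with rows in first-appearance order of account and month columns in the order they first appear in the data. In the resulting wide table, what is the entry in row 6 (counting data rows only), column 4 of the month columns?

922

With rows in first-appearance order of account, row 6 is account=AC037. month columns in first-appearance order: Oct, Dec, Apr, Sep; column 4 is Sep.
Long rows with account=AC037, month=Sep: max(922, 160) = 922.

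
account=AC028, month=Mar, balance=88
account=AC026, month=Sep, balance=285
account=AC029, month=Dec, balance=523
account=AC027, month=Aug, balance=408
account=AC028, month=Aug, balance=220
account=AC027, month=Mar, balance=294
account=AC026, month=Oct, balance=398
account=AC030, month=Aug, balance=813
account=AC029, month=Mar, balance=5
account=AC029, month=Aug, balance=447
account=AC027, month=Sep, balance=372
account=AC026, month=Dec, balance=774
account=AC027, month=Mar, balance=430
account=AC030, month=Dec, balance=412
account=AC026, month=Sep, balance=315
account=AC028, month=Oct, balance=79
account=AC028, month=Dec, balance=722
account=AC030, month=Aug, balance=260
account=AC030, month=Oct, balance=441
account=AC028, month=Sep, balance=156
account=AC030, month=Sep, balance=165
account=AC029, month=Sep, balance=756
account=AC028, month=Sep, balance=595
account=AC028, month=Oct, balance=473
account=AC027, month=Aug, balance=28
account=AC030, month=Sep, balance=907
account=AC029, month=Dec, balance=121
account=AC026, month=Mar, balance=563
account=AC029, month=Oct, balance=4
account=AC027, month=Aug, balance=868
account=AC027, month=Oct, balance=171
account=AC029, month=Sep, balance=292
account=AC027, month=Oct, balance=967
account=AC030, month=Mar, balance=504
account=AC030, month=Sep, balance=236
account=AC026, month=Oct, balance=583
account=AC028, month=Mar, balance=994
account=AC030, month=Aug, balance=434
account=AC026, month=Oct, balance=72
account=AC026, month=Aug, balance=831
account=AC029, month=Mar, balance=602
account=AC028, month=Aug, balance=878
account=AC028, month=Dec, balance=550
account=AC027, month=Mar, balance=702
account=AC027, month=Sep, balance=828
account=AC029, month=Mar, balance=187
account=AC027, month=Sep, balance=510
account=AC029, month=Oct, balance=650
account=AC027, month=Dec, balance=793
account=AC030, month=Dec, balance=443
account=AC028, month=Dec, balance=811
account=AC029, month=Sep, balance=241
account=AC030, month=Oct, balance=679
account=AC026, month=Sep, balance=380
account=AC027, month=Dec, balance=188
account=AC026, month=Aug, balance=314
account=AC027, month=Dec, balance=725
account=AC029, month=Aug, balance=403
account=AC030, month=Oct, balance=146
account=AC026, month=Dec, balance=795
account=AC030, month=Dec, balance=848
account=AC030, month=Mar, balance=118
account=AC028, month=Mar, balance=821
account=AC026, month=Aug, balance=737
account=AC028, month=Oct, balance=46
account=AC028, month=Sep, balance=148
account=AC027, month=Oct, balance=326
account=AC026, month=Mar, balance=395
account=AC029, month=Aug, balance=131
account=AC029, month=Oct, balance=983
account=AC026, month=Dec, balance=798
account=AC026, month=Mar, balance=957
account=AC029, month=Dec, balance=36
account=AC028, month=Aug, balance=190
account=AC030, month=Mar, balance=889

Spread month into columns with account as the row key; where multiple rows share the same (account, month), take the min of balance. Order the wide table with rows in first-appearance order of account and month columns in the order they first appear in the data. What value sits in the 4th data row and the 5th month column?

With rows in first-appearance order of account, row 4 is account=AC027. month columns in first-appearance order: Mar, Sep, Dec, Aug, Oct; column 5 is Oct.
Long rows with account=AC027, month=Oct: min(171, 967, 326) = 171.

171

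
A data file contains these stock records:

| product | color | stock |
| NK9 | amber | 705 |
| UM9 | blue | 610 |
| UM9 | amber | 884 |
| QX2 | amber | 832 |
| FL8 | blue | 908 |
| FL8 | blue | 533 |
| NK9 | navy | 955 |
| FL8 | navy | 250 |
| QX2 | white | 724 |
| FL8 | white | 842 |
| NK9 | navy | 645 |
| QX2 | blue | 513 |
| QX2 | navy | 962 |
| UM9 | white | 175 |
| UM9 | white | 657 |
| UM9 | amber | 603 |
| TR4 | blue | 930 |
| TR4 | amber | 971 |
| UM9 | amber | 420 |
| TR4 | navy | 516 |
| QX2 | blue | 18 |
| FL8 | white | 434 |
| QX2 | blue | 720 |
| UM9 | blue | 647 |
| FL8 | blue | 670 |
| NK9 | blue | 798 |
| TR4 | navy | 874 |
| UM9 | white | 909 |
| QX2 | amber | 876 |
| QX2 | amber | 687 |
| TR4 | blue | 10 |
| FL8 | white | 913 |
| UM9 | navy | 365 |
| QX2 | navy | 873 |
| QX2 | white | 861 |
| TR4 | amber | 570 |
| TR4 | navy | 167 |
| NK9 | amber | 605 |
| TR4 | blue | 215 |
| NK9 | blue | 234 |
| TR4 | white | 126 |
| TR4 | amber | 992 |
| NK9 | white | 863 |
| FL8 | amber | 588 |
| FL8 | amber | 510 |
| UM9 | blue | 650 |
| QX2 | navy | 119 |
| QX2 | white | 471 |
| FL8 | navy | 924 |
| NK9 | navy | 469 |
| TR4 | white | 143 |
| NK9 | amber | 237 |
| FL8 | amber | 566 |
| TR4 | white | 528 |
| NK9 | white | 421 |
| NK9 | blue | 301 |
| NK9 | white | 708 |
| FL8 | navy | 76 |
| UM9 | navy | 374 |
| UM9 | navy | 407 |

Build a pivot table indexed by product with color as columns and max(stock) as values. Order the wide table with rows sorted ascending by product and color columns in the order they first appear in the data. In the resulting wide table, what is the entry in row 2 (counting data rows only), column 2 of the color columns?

With rows sorted ascending by product, row 2 is product=NK9. color columns in first-appearance order: amber, blue, navy, white; column 2 is blue.
Long rows with product=NK9, color=blue: max(798, 234, 301) = 798.

798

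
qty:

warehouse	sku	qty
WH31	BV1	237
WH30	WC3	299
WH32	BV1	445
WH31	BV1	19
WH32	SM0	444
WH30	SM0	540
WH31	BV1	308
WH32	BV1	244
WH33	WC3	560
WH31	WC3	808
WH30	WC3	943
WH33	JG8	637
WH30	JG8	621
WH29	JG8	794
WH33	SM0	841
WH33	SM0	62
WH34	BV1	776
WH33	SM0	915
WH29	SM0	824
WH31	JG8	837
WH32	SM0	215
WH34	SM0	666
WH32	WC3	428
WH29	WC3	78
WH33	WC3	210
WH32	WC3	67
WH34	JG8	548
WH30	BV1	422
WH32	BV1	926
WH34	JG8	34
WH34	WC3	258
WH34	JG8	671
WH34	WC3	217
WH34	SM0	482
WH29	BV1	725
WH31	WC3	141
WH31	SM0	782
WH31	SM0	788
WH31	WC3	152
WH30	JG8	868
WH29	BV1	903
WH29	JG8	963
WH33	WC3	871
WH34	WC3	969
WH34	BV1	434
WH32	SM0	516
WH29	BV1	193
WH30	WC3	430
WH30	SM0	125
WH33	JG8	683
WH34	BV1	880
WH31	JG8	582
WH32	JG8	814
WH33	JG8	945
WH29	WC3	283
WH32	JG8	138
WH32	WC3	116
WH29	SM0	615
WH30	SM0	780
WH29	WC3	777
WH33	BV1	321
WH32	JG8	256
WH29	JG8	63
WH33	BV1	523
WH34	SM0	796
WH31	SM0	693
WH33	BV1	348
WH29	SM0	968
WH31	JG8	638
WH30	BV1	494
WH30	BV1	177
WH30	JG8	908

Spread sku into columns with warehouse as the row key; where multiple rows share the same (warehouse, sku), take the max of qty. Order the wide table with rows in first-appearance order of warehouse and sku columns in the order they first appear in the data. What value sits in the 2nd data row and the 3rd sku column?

780

With rows in first-appearance order of warehouse, row 2 is warehouse=WH30. sku columns in first-appearance order: BV1, WC3, SM0, JG8; column 3 is SM0.
Long rows with warehouse=WH30, sku=SM0: max(540, 125, 780) = 780.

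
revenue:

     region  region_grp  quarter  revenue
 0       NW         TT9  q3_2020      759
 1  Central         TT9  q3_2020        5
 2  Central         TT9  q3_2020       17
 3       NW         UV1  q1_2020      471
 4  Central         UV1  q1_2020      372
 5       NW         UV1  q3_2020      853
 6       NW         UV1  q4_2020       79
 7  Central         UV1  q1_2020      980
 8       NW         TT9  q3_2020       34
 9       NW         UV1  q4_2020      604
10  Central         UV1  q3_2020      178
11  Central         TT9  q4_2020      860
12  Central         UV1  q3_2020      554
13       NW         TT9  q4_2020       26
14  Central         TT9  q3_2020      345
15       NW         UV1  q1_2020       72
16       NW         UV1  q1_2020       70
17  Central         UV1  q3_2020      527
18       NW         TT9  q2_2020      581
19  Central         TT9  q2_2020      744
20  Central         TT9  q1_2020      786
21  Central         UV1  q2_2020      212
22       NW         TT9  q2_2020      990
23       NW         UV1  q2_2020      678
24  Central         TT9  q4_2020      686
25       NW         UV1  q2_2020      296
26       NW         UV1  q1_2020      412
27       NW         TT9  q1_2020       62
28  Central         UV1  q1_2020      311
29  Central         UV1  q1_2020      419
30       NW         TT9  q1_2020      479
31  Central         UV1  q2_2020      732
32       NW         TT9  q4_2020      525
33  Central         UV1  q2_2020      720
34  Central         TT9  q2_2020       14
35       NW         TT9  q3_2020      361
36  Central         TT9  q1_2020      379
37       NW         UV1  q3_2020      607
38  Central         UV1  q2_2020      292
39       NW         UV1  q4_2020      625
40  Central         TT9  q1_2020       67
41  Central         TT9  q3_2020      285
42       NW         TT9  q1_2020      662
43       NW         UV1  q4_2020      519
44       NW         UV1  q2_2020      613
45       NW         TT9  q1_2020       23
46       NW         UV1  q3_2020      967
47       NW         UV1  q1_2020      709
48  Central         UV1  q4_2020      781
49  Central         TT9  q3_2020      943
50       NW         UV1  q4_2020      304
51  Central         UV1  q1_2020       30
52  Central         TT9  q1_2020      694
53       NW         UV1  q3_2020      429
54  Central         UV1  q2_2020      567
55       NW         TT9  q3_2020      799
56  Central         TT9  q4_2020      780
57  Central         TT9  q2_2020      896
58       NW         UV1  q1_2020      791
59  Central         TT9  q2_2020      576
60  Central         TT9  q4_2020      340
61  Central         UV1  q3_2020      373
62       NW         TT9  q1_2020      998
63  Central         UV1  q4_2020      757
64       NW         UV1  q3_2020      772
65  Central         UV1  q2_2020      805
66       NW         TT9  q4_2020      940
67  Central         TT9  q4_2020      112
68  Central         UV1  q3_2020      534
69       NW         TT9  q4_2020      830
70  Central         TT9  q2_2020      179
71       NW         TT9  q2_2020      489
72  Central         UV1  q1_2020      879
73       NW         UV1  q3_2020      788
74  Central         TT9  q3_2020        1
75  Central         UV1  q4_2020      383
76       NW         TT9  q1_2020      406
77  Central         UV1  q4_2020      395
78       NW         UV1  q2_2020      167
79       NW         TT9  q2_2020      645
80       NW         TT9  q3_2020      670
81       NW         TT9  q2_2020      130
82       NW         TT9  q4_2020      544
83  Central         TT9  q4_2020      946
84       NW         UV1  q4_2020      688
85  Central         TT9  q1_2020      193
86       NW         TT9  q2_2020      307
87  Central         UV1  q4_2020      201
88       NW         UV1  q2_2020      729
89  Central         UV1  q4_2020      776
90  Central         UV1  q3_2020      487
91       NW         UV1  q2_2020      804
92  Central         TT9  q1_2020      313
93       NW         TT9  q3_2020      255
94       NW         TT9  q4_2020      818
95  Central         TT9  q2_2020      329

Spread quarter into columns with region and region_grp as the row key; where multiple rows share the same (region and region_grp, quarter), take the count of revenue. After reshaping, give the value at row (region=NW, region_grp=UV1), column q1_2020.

6

Rows with region=NW, region_grp=UV1 and quarter=q1_2020: revenue values are 471, 72, 70, 412, 709, 791.
6 rows match — count = 6.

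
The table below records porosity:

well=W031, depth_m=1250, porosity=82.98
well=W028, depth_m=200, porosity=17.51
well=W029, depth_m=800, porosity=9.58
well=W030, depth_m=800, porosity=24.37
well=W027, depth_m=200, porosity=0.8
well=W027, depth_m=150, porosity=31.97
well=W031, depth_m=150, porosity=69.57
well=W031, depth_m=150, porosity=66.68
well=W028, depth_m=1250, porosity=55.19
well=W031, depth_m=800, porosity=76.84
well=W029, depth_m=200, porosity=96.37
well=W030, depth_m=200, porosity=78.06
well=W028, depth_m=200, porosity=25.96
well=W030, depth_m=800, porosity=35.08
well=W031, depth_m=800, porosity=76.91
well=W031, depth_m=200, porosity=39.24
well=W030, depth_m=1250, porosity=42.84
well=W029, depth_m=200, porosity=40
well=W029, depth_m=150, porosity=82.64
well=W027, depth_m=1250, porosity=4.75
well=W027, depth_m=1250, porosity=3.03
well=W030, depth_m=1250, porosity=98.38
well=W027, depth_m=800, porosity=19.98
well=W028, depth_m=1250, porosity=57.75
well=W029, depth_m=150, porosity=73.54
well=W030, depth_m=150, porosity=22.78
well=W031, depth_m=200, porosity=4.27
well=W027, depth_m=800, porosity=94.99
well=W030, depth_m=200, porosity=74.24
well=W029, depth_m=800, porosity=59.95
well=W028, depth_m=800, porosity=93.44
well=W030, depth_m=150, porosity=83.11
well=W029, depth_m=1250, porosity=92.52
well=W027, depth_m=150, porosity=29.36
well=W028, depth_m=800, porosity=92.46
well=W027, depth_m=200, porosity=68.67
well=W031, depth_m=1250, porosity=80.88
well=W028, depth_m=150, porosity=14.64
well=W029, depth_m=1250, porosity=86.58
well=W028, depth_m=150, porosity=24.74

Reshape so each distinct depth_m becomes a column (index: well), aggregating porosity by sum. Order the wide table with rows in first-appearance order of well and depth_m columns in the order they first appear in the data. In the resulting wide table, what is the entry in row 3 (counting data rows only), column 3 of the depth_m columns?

69.53

With rows in first-appearance order of well, row 3 is well=W029. depth_m columns in first-appearance order: 1250, 200, 800, 150; column 3 is 800.
Long rows with well=W029, depth_m=800: 9.58 + 59.95 = 69.53.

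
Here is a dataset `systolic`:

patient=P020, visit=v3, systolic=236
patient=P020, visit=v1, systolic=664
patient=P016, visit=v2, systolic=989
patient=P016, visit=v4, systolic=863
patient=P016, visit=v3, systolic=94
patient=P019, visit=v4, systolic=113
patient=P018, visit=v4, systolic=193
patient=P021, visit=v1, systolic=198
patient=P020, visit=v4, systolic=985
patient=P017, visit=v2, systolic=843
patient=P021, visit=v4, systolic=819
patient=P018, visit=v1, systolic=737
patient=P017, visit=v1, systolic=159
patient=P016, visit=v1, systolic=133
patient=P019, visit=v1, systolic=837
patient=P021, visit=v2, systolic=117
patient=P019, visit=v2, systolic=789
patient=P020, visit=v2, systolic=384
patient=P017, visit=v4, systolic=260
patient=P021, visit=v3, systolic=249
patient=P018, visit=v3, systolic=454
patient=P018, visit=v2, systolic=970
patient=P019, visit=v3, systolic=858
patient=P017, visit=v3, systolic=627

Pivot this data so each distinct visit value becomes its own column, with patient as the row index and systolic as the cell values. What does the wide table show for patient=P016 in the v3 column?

94

Wide layout: rows indexed by patient, columns are the 4 distinct visit values (v3, v1, v2, v4).
Cell (patient=P016, visit=v3) draws from the long row where patient=P016 and visit=v3, which has systolic=94.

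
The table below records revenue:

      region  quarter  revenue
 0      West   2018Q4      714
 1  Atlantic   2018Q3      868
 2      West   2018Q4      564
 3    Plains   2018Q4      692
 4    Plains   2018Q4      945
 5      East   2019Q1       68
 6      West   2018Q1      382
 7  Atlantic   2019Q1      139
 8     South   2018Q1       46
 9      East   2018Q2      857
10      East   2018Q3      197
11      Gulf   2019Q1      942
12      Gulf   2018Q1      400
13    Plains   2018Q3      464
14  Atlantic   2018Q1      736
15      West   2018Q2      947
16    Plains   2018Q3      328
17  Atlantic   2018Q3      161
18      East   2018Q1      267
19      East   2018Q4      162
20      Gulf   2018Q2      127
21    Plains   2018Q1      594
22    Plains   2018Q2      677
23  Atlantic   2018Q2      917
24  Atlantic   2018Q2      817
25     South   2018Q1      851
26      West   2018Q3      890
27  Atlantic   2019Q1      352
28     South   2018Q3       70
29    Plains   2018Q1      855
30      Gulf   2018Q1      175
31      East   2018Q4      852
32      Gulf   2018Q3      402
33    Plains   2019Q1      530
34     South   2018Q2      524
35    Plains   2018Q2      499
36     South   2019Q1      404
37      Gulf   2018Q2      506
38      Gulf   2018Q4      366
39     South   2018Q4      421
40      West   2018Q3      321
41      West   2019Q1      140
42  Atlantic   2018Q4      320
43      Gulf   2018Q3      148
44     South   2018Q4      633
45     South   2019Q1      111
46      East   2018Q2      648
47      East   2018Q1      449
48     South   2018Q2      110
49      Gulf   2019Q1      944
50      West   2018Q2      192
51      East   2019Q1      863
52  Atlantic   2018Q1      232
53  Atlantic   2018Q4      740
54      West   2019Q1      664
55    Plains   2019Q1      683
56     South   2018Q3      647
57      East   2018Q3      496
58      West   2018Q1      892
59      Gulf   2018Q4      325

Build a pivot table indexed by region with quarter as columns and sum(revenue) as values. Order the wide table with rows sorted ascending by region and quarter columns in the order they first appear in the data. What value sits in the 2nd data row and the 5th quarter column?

1505

With rows sorted ascending by region, row 2 is region=East. quarter columns in first-appearance order: 2018Q4, 2018Q3, 2019Q1, 2018Q1, 2018Q2; column 5 is 2018Q2.
Long rows with region=East, quarter=2018Q2: 857 + 648 = 1505.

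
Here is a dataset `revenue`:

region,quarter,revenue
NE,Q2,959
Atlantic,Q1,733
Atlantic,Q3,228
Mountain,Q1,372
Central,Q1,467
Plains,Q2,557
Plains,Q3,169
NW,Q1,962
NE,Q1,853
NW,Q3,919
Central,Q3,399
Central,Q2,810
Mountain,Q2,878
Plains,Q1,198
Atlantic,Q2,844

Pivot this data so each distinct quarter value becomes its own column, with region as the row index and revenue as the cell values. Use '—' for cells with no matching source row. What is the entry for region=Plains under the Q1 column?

The long row with region=Plains, quarter=Q1 has revenue=198.

198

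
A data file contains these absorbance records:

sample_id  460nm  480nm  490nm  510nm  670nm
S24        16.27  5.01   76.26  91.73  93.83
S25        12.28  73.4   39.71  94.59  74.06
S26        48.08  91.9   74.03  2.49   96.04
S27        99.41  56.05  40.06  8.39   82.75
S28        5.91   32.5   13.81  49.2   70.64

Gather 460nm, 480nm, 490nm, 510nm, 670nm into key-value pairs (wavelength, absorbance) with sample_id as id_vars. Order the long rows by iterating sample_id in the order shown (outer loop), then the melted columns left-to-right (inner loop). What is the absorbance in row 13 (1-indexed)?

74.03

25 rows total (5 × 5). Row 13: index ⌊(13-1)/5⌋ = 2 into sample_id → S26; (13-1) mod 5 = 2 into the melted columns → 490nm.
So row 13 is (S26, 490nm, 74.03); absorbance = 74.03.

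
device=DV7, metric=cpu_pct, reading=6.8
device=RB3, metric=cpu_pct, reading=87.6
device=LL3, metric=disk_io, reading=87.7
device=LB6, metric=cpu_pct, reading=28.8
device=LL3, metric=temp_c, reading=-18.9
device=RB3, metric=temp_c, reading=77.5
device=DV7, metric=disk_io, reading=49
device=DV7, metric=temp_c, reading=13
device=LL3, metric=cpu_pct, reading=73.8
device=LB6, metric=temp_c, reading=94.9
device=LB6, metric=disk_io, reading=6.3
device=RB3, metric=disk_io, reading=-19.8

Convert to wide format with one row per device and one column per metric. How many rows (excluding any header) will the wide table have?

4

4 distinct device values → 4 rows.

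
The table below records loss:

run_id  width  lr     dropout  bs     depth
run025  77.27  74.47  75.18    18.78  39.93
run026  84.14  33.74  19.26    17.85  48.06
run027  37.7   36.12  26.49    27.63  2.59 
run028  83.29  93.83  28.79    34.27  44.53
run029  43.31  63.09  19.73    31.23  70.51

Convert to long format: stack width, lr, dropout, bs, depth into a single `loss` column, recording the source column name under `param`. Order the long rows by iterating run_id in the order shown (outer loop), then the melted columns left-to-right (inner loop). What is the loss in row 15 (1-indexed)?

25 rows total (5 × 5). Row 15: index ⌊(15-1)/5⌋ = 2 into run_id → run027; (15-1) mod 5 = 4 into the melted columns → depth.
So row 15 is (run027, depth, 2.59); loss = 2.59.

2.59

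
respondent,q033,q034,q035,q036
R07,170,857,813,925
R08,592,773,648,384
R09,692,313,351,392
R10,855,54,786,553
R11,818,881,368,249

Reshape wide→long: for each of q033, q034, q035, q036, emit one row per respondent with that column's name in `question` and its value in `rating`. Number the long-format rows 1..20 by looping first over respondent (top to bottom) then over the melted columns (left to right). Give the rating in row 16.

20 rows total (5 × 4). Row 16: index ⌊(16-1)/4⌋ = 3 into respondent → R10; (16-1) mod 4 = 3 into the melted columns → q036.
So row 16 is (R10, q036, 553); rating = 553.

553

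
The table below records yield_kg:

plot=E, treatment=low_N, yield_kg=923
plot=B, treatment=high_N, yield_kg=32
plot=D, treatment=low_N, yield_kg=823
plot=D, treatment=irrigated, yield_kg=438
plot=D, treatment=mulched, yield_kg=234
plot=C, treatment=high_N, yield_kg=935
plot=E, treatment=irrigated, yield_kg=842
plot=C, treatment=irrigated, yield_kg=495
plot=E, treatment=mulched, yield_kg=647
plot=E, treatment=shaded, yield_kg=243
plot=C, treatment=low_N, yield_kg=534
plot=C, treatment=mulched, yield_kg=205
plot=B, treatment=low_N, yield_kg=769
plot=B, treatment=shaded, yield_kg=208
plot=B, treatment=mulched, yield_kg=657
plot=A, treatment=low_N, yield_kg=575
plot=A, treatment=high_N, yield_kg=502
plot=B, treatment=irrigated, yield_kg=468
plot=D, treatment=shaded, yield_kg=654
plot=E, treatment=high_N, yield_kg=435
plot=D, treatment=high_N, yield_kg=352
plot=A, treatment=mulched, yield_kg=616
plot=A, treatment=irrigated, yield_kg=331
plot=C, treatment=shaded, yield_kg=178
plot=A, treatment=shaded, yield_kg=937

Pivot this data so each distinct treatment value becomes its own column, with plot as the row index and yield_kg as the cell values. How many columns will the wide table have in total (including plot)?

6

1 column for plot plus 5 distinct treatment values → 6 columns.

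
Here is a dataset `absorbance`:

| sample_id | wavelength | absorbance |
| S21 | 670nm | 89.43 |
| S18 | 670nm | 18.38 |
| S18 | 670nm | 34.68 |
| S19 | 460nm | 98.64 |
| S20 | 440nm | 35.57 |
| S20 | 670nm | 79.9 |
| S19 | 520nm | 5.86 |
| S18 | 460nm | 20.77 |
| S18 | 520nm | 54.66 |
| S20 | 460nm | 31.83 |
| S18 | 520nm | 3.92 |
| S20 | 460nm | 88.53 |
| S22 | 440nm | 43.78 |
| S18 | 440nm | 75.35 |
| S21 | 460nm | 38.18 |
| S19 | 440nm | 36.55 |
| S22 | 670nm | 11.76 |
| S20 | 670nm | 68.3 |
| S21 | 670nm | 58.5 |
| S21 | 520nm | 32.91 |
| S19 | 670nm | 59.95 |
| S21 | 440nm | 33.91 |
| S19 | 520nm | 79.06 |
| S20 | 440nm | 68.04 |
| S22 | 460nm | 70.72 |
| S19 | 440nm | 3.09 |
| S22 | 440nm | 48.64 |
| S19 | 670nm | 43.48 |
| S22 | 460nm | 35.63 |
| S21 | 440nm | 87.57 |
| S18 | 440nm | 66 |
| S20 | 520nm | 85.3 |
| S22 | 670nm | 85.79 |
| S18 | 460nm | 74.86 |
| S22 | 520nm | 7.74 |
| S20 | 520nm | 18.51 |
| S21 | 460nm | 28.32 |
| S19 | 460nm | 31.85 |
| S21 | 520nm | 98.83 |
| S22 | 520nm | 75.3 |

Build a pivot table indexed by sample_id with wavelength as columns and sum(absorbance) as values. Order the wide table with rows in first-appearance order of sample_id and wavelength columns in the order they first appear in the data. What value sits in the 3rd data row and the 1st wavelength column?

103.43

With rows in first-appearance order of sample_id, row 3 is sample_id=S19. wavelength columns in first-appearance order: 670nm, 460nm, 440nm, 520nm; column 1 is 670nm.
Long rows with sample_id=S19, wavelength=670nm: 59.95 + 43.48 = 103.43.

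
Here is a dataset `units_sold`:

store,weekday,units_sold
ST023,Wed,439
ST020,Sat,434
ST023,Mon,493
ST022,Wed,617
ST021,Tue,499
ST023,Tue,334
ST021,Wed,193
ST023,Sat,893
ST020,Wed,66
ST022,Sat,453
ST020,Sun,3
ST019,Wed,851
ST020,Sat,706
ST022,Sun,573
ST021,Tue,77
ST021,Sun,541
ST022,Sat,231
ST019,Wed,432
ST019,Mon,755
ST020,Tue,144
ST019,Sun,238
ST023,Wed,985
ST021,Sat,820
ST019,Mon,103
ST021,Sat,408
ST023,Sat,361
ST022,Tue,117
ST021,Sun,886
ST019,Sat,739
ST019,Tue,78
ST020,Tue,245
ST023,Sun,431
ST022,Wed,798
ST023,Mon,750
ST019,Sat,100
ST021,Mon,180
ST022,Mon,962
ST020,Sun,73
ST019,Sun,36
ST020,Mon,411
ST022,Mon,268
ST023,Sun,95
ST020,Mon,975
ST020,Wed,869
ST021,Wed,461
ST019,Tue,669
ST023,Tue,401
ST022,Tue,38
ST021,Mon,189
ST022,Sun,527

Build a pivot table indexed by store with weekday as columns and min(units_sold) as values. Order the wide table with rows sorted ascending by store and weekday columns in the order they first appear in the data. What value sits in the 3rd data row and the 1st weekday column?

With rows sorted ascending by store, row 3 is store=ST021. weekday columns in first-appearance order: Wed, Sat, Mon, Tue, Sun; column 1 is Wed.
Long rows with store=ST021, weekday=Wed: min(193, 461) = 193.

193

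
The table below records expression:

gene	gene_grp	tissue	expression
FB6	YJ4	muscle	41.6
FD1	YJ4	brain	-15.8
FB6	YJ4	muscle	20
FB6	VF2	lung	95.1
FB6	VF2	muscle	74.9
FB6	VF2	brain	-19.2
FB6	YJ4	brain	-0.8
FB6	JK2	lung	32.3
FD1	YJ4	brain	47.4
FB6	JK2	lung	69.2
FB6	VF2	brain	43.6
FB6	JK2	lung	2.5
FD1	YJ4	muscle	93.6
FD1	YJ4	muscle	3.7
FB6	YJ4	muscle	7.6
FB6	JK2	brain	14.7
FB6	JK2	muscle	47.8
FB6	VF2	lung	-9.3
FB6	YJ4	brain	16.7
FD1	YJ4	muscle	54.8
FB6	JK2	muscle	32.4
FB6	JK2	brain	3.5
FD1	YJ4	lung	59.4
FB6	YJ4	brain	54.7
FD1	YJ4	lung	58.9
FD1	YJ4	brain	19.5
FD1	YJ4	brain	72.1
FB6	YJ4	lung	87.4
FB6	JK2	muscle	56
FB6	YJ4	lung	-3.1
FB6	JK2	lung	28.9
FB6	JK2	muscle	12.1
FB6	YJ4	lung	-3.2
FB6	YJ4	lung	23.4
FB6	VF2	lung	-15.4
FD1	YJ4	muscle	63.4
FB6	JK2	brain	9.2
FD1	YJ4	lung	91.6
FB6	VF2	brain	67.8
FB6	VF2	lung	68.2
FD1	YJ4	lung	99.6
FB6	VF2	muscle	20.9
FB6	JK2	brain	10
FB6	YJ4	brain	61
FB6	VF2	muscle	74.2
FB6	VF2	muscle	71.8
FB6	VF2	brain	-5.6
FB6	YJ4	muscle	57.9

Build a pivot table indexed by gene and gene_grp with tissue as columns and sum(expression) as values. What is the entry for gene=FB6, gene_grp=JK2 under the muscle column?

Rows with gene=FB6, gene_grp=JK2 and tissue=muscle: expression values are 47.8, 32.4, 56, 12.1.
47.8 + 32.4 + 56 + 12.1 = 148.3.

148.3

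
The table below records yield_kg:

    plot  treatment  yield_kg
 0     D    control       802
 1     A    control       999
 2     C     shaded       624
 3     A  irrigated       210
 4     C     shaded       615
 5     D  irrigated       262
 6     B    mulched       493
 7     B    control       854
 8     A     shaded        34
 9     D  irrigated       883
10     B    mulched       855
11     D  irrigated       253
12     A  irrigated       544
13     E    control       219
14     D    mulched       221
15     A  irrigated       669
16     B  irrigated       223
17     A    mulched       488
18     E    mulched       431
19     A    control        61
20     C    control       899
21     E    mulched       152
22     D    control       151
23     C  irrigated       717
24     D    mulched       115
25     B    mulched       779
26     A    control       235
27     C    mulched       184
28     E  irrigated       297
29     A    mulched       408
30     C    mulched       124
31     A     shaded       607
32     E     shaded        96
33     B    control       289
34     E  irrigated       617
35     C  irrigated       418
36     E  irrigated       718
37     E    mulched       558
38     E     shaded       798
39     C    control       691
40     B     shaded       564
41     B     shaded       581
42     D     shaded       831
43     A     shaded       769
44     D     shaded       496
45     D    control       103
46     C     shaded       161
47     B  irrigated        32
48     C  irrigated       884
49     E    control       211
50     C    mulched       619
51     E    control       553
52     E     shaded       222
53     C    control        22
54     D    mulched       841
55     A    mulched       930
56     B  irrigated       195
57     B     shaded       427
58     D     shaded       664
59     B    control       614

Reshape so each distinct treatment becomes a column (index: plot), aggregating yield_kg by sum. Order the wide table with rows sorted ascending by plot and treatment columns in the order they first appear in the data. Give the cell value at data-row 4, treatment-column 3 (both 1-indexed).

With rows sorted ascending by plot, row 4 is plot=D. treatment columns in first-appearance order: control, shaded, irrigated, mulched; column 3 is irrigated.
Long rows with plot=D, treatment=irrigated: 262 + 883 + 253 = 1398.

1398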